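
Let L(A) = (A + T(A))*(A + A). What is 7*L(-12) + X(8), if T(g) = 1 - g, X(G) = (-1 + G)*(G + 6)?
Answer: -70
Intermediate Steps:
X(G) = (-1 + G)*(6 + G)
L(A) = 2*A (L(A) = (A + (1 - A))*(A + A) = 1*(2*A) = 2*A)
7*L(-12) + X(8) = 7*(2*(-12)) + (-6 + 8**2 + 5*8) = 7*(-24) + (-6 + 64 + 40) = -168 + 98 = -70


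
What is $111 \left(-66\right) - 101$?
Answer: $-7427$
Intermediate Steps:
$111 \left(-66\right) - 101 = -7326 - 101 = -7427$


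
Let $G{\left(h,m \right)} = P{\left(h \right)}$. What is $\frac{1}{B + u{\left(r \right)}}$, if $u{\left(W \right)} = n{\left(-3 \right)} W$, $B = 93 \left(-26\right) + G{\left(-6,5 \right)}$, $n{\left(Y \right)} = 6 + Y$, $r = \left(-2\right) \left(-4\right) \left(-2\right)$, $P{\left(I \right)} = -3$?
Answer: $- \frac{1}{2469} \approx -0.00040502$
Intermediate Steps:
$G{\left(h,m \right)} = -3$
$r = -16$ ($r = 8 \left(-2\right) = -16$)
$B = -2421$ ($B = 93 \left(-26\right) - 3 = -2418 - 3 = -2421$)
$u{\left(W \right)} = 3 W$ ($u{\left(W \right)} = \left(6 - 3\right) W = 3 W$)
$\frac{1}{B + u{\left(r \right)}} = \frac{1}{-2421 + 3 \left(-16\right)} = \frac{1}{-2421 - 48} = \frac{1}{-2469} = - \frac{1}{2469}$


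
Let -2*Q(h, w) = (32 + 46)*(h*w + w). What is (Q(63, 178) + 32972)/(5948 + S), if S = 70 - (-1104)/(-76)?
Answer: -3907502/57033 ≈ -68.513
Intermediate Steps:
Q(h, w) = -39*w - 39*h*w (Q(h, w) = -(32 + 46)*(h*w + w)/2 = -39*(w + h*w) = -(78*w + 78*h*w)/2 = -39*w - 39*h*w)
S = 1054/19 (S = 70 - (-1104)*(-1)/76 = 70 - 16*69/76 = 70 - 276/19 = 1054/19 ≈ 55.474)
(Q(63, 178) + 32972)/(5948 + S) = (-39*178*(1 + 63) + 32972)/(5948 + 1054/19) = (-39*178*64 + 32972)/(114066/19) = (-444288 + 32972)*(19/114066) = -411316*19/114066 = -3907502/57033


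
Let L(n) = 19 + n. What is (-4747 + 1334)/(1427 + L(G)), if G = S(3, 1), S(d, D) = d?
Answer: -3413/1449 ≈ -2.3554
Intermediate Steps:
G = 3
(-4747 + 1334)/(1427 + L(G)) = (-4747 + 1334)/(1427 + (19 + 3)) = -3413/(1427 + 22) = -3413/1449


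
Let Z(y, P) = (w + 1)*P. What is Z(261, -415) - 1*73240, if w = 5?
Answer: -75730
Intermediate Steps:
Z(y, P) = 6*P (Z(y, P) = (5 + 1)*P = 6*P)
Z(261, -415) - 1*73240 = 6*(-415) - 1*73240 = -2490 - 73240 = -75730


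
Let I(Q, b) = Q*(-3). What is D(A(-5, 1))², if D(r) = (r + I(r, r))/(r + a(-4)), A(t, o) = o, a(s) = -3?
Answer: 1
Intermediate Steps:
I(Q, b) = -3*Q
D(r) = -2*r/(-3 + r) (D(r) = (r - 3*r)/(r - 3) = (-2*r)/(-3 + r) = -2*r/(-3 + r))
D(A(-5, 1))² = (-2*1/(-3 + 1))² = (-2*1/(-2))² = (-2*1*(-½))² = 1² = 1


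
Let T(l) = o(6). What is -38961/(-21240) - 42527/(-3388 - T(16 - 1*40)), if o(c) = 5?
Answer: 115052017/8007480 ≈ 14.368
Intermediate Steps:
T(l) = 5
-38961/(-21240) - 42527/(-3388 - T(16 - 1*40)) = -38961/(-21240) - 42527/(-3388 - 1*5) = -38961*(-1/21240) - 42527/(-3388 - 5) = 4329/2360 - 42527/(-3393) = 4329/2360 - 42527*(-1/3393) = 4329/2360 + 42527/3393 = 115052017/8007480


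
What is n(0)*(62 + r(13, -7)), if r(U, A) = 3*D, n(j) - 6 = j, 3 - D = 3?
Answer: 372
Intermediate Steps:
D = 0 (D = 3 - 1*3 = 3 - 3 = 0)
n(j) = 6 + j
r(U, A) = 0 (r(U, A) = 3*0 = 0)
n(0)*(62 + r(13, -7)) = (6 + 0)*(62 + 0) = 6*62 = 372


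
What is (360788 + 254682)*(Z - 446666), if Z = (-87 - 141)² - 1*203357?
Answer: -368075063330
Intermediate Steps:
Z = -151373 (Z = (-228)² - 203357 = 51984 - 203357 = -151373)
(360788 + 254682)*(Z - 446666) = (360788 + 254682)*(-151373 - 446666) = 615470*(-598039) = -368075063330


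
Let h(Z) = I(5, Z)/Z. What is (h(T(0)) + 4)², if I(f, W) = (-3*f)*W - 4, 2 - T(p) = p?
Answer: 169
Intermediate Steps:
T(p) = 2 - p
I(f, W) = -4 - 3*W*f (I(f, W) = -3*W*f - 4 = -4 - 3*W*f)
h(Z) = (-4 - 15*Z)/Z (h(Z) = (-4 - 3*Z*5)/Z = (-4 - 15*Z)/Z)
(h(T(0)) + 4)² = ((-15 - 4/(2 - 1*0)) + 4)² = ((-15 - 4/(2 + 0)) + 4)² = ((-15 - 4/2) + 4)² = ((-15 - 4*½) + 4)² = ((-15 - 2) + 4)² = (-17 + 4)² = (-13)² = 169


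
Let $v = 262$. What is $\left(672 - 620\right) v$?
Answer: $13624$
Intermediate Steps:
$\left(672 - 620\right) v = \left(672 - 620\right) 262 = 52 \cdot 262 = 13624$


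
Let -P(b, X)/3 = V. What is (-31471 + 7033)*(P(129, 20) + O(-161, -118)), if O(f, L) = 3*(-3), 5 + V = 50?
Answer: 3519072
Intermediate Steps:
V = 45 (V = -5 + 50 = 45)
P(b, X) = -135 (P(b, X) = -3*45 = -135)
O(f, L) = -9
(-31471 + 7033)*(P(129, 20) + O(-161, -118)) = (-31471 + 7033)*(-135 - 9) = -24438*(-144) = 3519072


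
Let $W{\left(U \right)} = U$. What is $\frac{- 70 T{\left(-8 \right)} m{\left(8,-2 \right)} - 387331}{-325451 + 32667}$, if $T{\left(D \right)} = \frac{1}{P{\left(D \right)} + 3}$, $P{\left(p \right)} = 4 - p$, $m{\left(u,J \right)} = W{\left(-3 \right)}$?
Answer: $\frac{387317}{292784} \approx 1.3229$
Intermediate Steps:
$m{\left(u,J \right)} = -3$
$T{\left(D \right)} = \frac{1}{7 - D}$ ($T{\left(D \right)} = \frac{1}{\left(4 - D\right) + 3} = \frac{1}{7 - D}$)
$\frac{- 70 T{\left(-8 \right)} m{\left(8,-2 \right)} - 387331}{-325451 + 32667} = \frac{- 70 \left(- \frac{1}{-7 - 8}\right) \left(-3\right) - 387331}{-325451 + 32667} = \frac{- 70 \left(- \frac{1}{-15}\right) \left(-3\right) - 387331}{-292784} = \left(- 70 \left(\left(-1\right) \left(- \frac{1}{15}\right)\right) \left(-3\right) - 387331\right) \left(- \frac{1}{292784}\right) = \left(\left(-70\right) \frac{1}{15} \left(-3\right) - 387331\right) \left(- \frac{1}{292784}\right) = \left(\left(- \frac{14}{3}\right) \left(-3\right) - 387331\right) \left(- \frac{1}{292784}\right) = \left(14 - 387331\right) \left(- \frac{1}{292784}\right) = \left(-387317\right) \left(- \frac{1}{292784}\right) = \frac{387317}{292784}$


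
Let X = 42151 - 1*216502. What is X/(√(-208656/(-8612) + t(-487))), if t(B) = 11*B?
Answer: 174351*I*√24719576921/11481457 ≈ 2387.5*I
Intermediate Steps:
X = -174351 (X = 42151 - 216502 = -174351)
X/(√(-208656/(-8612) + t(-487))) = -174351/√(-208656/(-8612) + 11*(-487)) = -174351/√(-208656*(-1/8612) - 5357) = -174351/√(52164/2153 - 5357) = -174351*(-I*√24719576921/11481457) = -(-174351)*I*√24719576921/11481457 = 174351*I*√24719576921/11481457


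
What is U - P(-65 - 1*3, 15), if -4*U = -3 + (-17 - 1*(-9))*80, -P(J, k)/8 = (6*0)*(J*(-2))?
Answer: 643/4 ≈ 160.75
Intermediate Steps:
P(J, k) = 0 (P(J, k) = -8*6*0*J*(-2) = -0*(-2*J) = -8*0 = 0)
U = 643/4 (U = -(-3 + (-17 - 1*(-9))*80)/4 = -(-3 + (-17 + 9)*80)/4 = -(-3 - 8*80)/4 = -(-3 - 640)/4 = -1/4*(-643) = 643/4 ≈ 160.75)
U - P(-65 - 1*3, 15) = 643/4 - 1*0 = 643/4 + 0 = 643/4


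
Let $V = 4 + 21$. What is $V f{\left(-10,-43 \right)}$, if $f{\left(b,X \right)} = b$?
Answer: $-250$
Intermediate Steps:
$V = 25$
$V f{\left(-10,-43 \right)} = 25 \left(-10\right) = -250$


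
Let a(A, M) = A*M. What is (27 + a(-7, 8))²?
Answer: 841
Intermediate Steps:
(27 + a(-7, 8))² = (27 - 7*8)² = (27 - 56)² = (-29)² = 841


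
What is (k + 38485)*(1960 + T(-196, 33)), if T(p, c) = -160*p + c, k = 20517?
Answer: 1967893706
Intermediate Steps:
T(p, c) = c - 160*p
(k + 38485)*(1960 + T(-196, 33)) = (20517 + 38485)*(1960 + (33 - 160*(-196))) = 59002*(1960 + (33 + 31360)) = 59002*(1960 + 31393) = 59002*33353 = 1967893706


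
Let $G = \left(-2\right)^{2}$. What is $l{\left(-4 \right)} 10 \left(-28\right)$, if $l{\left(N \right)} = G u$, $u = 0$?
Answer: $0$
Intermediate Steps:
$G = 4$
$l{\left(N \right)} = 0$ ($l{\left(N \right)} = 4 \cdot 0 = 0$)
$l{\left(-4 \right)} 10 \left(-28\right) = 0 \cdot 10 \left(-28\right) = 0 \left(-28\right) = 0$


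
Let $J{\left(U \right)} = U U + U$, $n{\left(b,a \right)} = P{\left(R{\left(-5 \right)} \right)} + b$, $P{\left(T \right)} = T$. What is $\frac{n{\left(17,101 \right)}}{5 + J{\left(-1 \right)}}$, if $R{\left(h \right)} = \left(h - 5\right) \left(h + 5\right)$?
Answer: $\frac{17}{5} \approx 3.4$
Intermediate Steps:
$R{\left(h \right)} = \left(-5 + h\right) \left(5 + h\right)$
$n{\left(b,a \right)} = b$ ($n{\left(b,a \right)} = \left(-25 + \left(-5\right)^{2}\right) + b = \left(-25 + 25\right) + b = 0 + b = b$)
$J{\left(U \right)} = U + U^{2}$ ($J{\left(U \right)} = U^{2} + U = U + U^{2}$)
$\frac{n{\left(17,101 \right)}}{5 + J{\left(-1 \right)}} = \frac{1}{5 - \left(1 - 1\right)} 17 = \frac{1}{5 - 0} \cdot 17 = \frac{1}{5 + 0} \cdot 17 = \frac{1}{5} \cdot 17 = \frac{17}{5}$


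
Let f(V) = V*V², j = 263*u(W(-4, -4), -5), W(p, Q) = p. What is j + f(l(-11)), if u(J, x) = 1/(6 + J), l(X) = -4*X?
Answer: 170631/2 ≈ 85316.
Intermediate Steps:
j = 263/2 (j = 263/(6 - 4) = 263/2 ≈ 131.50)
f(V) = V³
j + f(l(-11)) = 263/2 + (-4*(-11))³ = 263/2 + 44³ = 263/2 + 85184 = 170631/2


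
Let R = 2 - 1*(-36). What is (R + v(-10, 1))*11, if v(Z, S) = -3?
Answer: 385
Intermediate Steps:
R = 38 (R = 2 + 36 = 38)
(R + v(-10, 1))*11 = (38 - 3)*11 = 35*11 = 385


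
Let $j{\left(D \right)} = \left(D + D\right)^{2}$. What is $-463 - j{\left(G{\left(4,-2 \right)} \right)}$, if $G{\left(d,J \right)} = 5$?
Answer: $-563$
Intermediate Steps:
$j{\left(D \right)} = 4 D^{2}$ ($j{\left(D \right)} = \left(2 D\right)^{2} = 4 D^{2}$)
$-463 - j{\left(G{\left(4,-2 \right)} \right)} = -463 - 4 \cdot 5^{2} = -463 - 4 \cdot 25 = -463 - 100 = -563$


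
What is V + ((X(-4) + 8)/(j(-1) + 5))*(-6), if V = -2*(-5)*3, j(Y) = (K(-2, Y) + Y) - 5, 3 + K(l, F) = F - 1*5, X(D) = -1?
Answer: 171/5 ≈ 34.200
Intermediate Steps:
K(l, F) = -8 + F (K(l, F) = -3 + (F - 1*5) = -3 + (F - 5) = -3 + (-5 + F) = -8 + F)
j(Y) = -13 + 2*Y (j(Y) = ((-8 + Y) + Y) - 5 = (-8 + 2*Y) - 5 = -13 + 2*Y)
V = 30 (V = 10*3 = 30)
V + ((X(-4) + 8)/(j(-1) + 5))*(-6) = 30 + ((-1 + 8)/((-13 + 2*(-1)) + 5))*(-6) = 30 + (7/((-13 - 2) + 5))*(-6) = 30 + (7/(-15 + 5))*(-6) = 30 + (7/(-10))*(-6) = 30 + (7*(-⅒))*(-6) = 30 - 7/10*(-6) = 30 + 21/5 = 171/5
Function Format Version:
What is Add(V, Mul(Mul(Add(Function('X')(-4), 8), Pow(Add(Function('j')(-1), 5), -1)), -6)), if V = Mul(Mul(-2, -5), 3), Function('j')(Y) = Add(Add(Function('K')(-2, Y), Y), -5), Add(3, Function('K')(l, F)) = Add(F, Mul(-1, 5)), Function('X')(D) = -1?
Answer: Rational(171, 5) ≈ 34.200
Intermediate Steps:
Function('K')(l, F) = Add(-8, F) (Function('K')(l, F) = Add(-3, Add(F, Mul(-1, 5))) = Add(-3, Add(F, -5)) = Add(-3, Add(-5, F)) = Add(-8, F))
Function('j')(Y) = Add(-13, Mul(2, Y)) (Function('j')(Y) = Add(Add(Add(-8, Y), Y), -5) = Add(Add(-8, Mul(2, Y)), -5) = Add(-13, Mul(2, Y)))
V = 30 (V = Mul(10, 3) = 30)
Add(V, Mul(Mul(Add(Function('X')(-4), 8), Pow(Add(Function('j')(-1), 5), -1)), -6)) = Add(30, Mul(Mul(Add(-1, 8), Pow(Add(Add(-13, Mul(2, -1)), 5), -1)), -6)) = Add(30, Mul(Mul(7, Pow(Add(Add(-13, -2), 5), -1)), -6)) = Add(30, Mul(Mul(7, Pow(Add(-15, 5), -1)), -6)) = Add(30, Mul(Mul(7, Pow(-10, -1)), -6)) = Add(30, Mul(Mul(7, Rational(-1, 10)), -6)) = Add(30, Mul(Rational(-7, 10), -6)) = Add(30, Rational(21, 5)) = Rational(171, 5)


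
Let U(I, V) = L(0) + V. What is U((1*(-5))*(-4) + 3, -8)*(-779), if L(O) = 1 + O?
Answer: 5453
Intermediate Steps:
U(I, V) = 1 + V (U(I, V) = (1 + 0) + V = 1 + V)
U((1*(-5))*(-4) + 3, -8)*(-779) = (1 - 8)*(-779) = -7*(-779) = 5453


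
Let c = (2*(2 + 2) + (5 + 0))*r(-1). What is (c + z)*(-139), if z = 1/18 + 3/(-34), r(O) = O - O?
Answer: 695/153 ≈ 4.5425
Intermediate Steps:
r(O) = 0
z = -5/153 (z = 1*(1/18) + 3*(-1/34) = 1/18 - 3/34 = -5/153 ≈ -0.032680)
c = 0 (c = (2*(2 + 2) + (5 + 0))*0 = (2*4 + 5)*0 = (8 + 5)*0 = 13*0 = 0)
(c + z)*(-139) = (0 - 5/153)*(-139) = -5/153*(-139) = 695/153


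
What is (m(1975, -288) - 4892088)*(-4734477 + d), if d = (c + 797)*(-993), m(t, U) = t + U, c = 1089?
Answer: 32312224267275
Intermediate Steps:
m(t, U) = U + t
d = -1872798 (d = (1089 + 797)*(-993) = 1886*(-993) = -1872798)
(m(1975, -288) - 4892088)*(-4734477 + d) = ((-288 + 1975) - 4892088)*(-4734477 - 1872798) = (1687 - 4892088)*(-6607275) = -4890401*(-6607275) = 32312224267275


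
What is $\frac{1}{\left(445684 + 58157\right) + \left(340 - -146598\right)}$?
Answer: $\frac{1}{650779} \approx 1.5366 \cdot 10^{-6}$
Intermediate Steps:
$\frac{1}{\left(445684 + 58157\right) + \left(340 - -146598\right)} = \frac{1}{503841 + \left(340 + 146598\right)} = \frac{1}{503841 + 146938} = \frac{1}{650779}$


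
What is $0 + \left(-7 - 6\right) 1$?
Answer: $-13$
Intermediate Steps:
$0 + \left(-7 - 6\right) 1 = 0 - 13 = -13$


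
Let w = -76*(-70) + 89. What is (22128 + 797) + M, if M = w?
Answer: 28334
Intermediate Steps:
w = 5409 (w = 5320 + 89 = 5409)
M = 5409
(22128 + 797) + M = (22128 + 797) + 5409 = 22925 + 5409 = 28334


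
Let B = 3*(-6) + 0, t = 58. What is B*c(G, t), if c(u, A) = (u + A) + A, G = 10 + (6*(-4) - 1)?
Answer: -1818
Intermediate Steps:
G = -15 (G = 10 + (-24 - 1) = 10 - 25 = -15)
c(u, A) = u + 2*A (c(u, A) = (A + u) + A = u + 2*A)
B = -18 (B = -18 + 0 = -18)
B*c(G, t) = -18*(-15 + 2*58) = -18*(-15 + 116) = -18*101 = -1818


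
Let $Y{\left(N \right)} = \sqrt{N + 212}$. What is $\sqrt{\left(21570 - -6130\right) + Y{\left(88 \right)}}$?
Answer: $\sqrt{27700 + 10 \sqrt{3}} \approx 166.49$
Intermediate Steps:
$Y{\left(N \right)} = \sqrt{212 + N}$
$\sqrt{\left(21570 - -6130\right) + Y{\left(88 \right)}} = \sqrt{\left(21570 - -6130\right) + \sqrt{212 + 88}} = \sqrt{\left(21570 + 6130\right) + \sqrt{300}} = \sqrt{27700 + 10 \sqrt{3}}$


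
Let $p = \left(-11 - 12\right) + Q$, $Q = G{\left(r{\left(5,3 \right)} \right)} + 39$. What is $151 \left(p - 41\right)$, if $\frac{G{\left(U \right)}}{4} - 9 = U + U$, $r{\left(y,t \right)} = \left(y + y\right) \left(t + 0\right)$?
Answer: $37901$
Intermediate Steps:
$r{\left(y,t \right)} = 2 t y$ ($r{\left(y,t \right)} = 2 y t = 2 t y$)
$G{\left(U \right)} = 36 + 8 U$ ($G{\left(U \right)} = 36 + 4 \left(U + U\right) = 36 + 4 \cdot 2 U = 36 + 8 U$)
$Q = 315$ ($Q = \left(36 + 8 \cdot 2 \cdot 3 \cdot 5\right) + 39 = \left(36 + 8 \cdot 30\right) + 39 = \left(36 + 240\right) + 39 = 276 + 39 = 315$)
$p = 292$ ($p = \left(-11 - 12\right) + 315 = -23 + 315 = 292$)
$151 \left(p - 41\right) = 151 \left(292 - 41\right) = 151 \cdot 251 = 37901$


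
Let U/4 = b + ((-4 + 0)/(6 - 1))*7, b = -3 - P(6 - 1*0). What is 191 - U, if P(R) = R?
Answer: 1247/5 ≈ 249.40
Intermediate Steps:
b = -9 (b = -3 - (6 - 1*0) = -3 - (6 + 0) = -3 - 1*6 = -3 - 6 = -9)
U = -292/5 (U = 4*(-9 + ((-4 + 0)/(6 - 1))*7) = 4*(-9 - 4/5*7) = 4*(-9 - 28/5) = 4*(-73/5) = -292/5 ≈ -58.400)
191 - U = 191 - 1*(-292/5) = 191 + 292/5 = 1247/5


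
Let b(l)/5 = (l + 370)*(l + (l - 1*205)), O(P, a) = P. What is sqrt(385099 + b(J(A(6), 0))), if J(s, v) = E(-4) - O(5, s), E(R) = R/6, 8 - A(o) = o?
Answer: I*sqrt(80894)/3 ≈ 94.806*I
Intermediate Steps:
A(o) = 8 - o
E(R) = R/6 (E(R) = R*(1/6) = R/6)
J(s, v) = -17/3 (J(s, v) = (1/6)*(-4) - 1*5 = -2/3 - 5 = -17/3)
b(l) = 5*(-205 + 2*l)*(370 + l) (b(l) = 5*((l + 370)*(l + (l - 1*205))) = 5*((370 + l)*(l + (l - 205))) = 5*((370 + l)*(l + (-205 + l))) = 5*((370 + l)*(-205 + 2*l)) = 5*((-205 + 2*l)*(370 + l)) = 5*(-205 + 2*l)*(370 + l))
sqrt(385099 + b(J(A(6), 0))) = sqrt(385099 + (-379250 + 10*(-17/3)**2 + 2675*(-17/3))) = sqrt(385099 + (-379250 + 10*(289/9) - 45475/3)) = sqrt(385099 + (-379250 + 2890/9 - 45475/3)) = sqrt(385099 - 3546785/9) = sqrt(-80894/9) = I*sqrt(80894)/3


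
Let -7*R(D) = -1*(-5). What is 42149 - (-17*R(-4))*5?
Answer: 294618/7 ≈ 42088.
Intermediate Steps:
R(D) = -5/7 (R(D) = -(-1)*(-5)/7 = -⅐*5 = -5/7)
42149 - (-17*R(-4))*5 = 42149 - (-17*(-5/7))*5 = 42149 - 85*5/7 = 42149 - 1*425/7 = 42149 - 425/7 = 294618/7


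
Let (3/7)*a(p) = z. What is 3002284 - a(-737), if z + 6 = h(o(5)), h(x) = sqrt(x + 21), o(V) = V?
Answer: 3002298 - 7*sqrt(26)/3 ≈ 3.0023e+6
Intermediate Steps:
h(x) = sqrt(21 + x)
z = -6 + sqrt(26) (z = -6 + sqrt(21 + 5) = -6 + sqrt(26) ≈ -0.90098)
a(p) = -14 + 7*sqrt(26)/3 (a(p) = 7*(-6 + sqrt(26))/3 = -14 + 7*sqrt(26)/3)
3002284 - a(-737) = 3002284 - (-14 + 7*sqrt(26)/3) = 3002284 + (14 - 7*sqrt(26)/3) = 3002298 - 7*sqrt(26)/3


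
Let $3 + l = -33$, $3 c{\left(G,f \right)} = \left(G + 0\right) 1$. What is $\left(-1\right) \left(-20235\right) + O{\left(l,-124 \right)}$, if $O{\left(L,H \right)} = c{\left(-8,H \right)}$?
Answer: $\frac{60697}{3} \approx 20232.0$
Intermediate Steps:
$c{\left(G,f \right)} = \frac{G}{3}$ ($c{\left(G,f \right)} = \frac{\left(G + 0\right) 1}{3} = \frac{G 1}{3} = \frac{G}{3}$)
$l = -36$ ($l = -3 - 33 = -36$)
$O{\left(L,H \right)} = - \frac{8}{3}$ ($O{\left(L,H \right)} = \frac{1}{3} \left(-8\right) = - \frac{8}{3}$)
$\left(-1\right) \left(-20235\right) + O{\left(l,-124 \right)} = \left(-1\right) \left(-20235\right) - \frac{8}{3} = 20235 - \frac{8}{3} = \frac{60697}{3}$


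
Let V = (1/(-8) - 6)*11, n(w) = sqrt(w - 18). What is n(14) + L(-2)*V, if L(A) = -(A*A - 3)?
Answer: 539/8 + 2*I ≈ 67.375 + 2.0*I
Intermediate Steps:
n(w) = sqrt(-18 + w)
L(A) = 3 - A**2 (L(A) = -(A**2 - 3) = -(-3 + A**2) = 3 - A**2)
V = -539/8 (V = (1*(-1/8) - 6)*11 = (-1/8 - 6)*11 = -49/8*11 = -539/8 ≈ -67.375)
n(14) + L(-2)*V = sqrt(-18 + 14) + (3 - 1*(-2)**2)*(-539/8) = sqrt(-4) + (3 - 1*4)*(-539/8) = 2*I + (3 - 4)*(-539/8) = 2*I - 1*(-539/8) = 2*I + 539/8 = 539/8 + 2*I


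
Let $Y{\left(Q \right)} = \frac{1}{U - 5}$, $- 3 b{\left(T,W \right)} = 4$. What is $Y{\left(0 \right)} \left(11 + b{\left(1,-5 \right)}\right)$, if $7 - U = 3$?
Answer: $- \frac{29}{3} \approx -9.6667$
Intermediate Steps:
$U = 4$ ($U = 7 - 3 = 4$)
$b{\left(T,W \right)} = - \frac{4}{3}$ ($b{\left(T,W \right)} = \left(- \frac{1}{3}\right) 4 = - \frac{4}{3}$)
$Y{\left(Q \right)} = -1$ ($Y{\left(Q \right)} = \frac{1}{4 - 5} = \frac{1}{-1} = -1$)
$Y{\left(0 \right)} \left(11 + b{\left(1,-5 \right)}\right) = - (11 - \frac{4}{3}) = \left(-1\right) \frac{29}{3} = - \frac{29}{3}$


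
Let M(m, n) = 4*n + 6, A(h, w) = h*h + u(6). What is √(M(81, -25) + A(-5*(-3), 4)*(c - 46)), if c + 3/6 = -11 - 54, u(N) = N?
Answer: I*√103402/2 ≈ 160.78*I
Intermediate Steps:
A(h, w) = 6 + h² (A(h, w) = h*h + 6 = h² + 6 = 6 + h²)
c = -131/2 (c = -½ + (-11 - 54) = -½ - 65 = -131/2 ≈ -65.500)
M(m, n) = 6 + 4*n
√(M(81, -25) + A(-5*(-3), 4)*(c - 46)) = √((6 + 4*(-25)) + (6 + (-5*(-3))²)*(-131/2 - 46)) = √((6 - 100) + (6 + 15²)*(-223/2)) = √(-94 + (6 + 225)*(-223/2)) = √(-94 + 231*(-223/2)) = √(-94 - 51513/2) = √(-51701/2) = I*√103402/2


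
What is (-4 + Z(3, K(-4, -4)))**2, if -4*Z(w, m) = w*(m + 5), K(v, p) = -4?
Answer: 361/16 ≈ 22.563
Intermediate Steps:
Z(w, m) = -w*(5 + m)/4 (Z(w, m) = -w*(m + 5)/4 = -w*(5 + m)/4)
(-4 + Z(3, K(-4, -4)))**2 = (-4 - 1/4*3*(5 - 4))**2 = (-4 - 1/4*3*1)**2 = (-4 - 3/4)**2 = (-19/4)**2 = 361/16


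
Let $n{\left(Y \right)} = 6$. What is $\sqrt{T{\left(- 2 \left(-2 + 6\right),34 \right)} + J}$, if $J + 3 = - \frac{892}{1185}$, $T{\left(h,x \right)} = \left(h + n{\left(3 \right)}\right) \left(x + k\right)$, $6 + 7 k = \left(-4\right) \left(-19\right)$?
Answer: $\frac{i \sqrt{128841495}}{1185} \approx 9.5788 i$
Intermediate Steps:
$k = 10$ ($k = - \frac{6}{7} + \frac{\left(-4\right) \left(-19\right)}{7} = - \frac{6}{7} + \frac{1}{7} \cdot 76 = - \frac{6}{7} + \frac{76}{7} = 10$)
$T{\left(h,x \right)} = \left(6 + h\right) \left(10 + x\right)$ ($T{\left(h,x \right)} = \left(h + 6\right) \left(x + 10\right) = \left(6 + h\right) \left(10 + x\right)$)
$J = - \frac{4447}{1185}$ ($J = -3 - \frac{892}{1185} = - \frac{4447}{1185} \approx -3.7527$)
$\sqrt{T{\left(- 2 \left(-2 + 6\right),34 \right)} + J} = \sqrt{\left(60 + 6 \cdot 34 + 10 \left(- 2 \left(-2 + 6\right)\right) + - 2 \left(-2 + 6\right) 34\right) - \frac{4447}{1185}} = \sqrt{\left(60 + 204 + 10 \left(\left(-2\right) 4\right) + \left(-2\right) 4 \cdot 34\right) - \frac{4447}{1185}} = \sqrt{\left(60 + 204 + 10 \left(-8\right) - 272\right) - \frac{4447}{1185}} = \sqrt{\left(60 + 204 - 80 - 272\right) - \frac{4447}{1185}} = \sqrt{-88 - \frac{4447}{1185}} = \sqrt{- \frac{108727}{1185}} = \frac{i \sqrt{128841495}}{1185}$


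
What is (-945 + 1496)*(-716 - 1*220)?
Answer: -515736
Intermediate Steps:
(-945 + 1496)*(-716 - 1*220) = 551*(-716 - 220) = 551*(-936) = -515736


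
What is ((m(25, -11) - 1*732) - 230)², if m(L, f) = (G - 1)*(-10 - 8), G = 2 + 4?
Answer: 1106704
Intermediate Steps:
G = 6
m(L, f) = -90 (m(L, f) = (6 - 1)*(-10 - 8) = 5*(-18) = -90)
((m(25, -11) - 1*732) - 230)² = ((-90 - 1*732) - 230)² = ((-90 - 732) - 230)² = (-822 - 230)² = (-1052)² = 1106704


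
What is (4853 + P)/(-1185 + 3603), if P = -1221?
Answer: 1816/1209 ≈ 1.5021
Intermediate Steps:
(4853 + P)/(-1185 + 3603) = (4853 - 1221)/(-1185 + 3603) = 3632/2418 = 3632*(1/2418) = 1816/1209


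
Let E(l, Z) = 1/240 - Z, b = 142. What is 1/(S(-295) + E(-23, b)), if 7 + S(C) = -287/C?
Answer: -2832/419201 ≈ -0.0067557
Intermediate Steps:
E(l, Z) = 1/240 - Z
S(C) = -7 - 287/C
1/(S(-295) + E(-23, b)) = 1/((-7 - 287/(-295)) + (1/240 - 1*142)) = 1/((-7 - 287*(-1/295)) + (1/240 - 142)) = 1/((-7 + 287/295) - 34079/240) = 1/(-1778/295 - 34079/240) = 1/(-419201/2832) = -2832/419201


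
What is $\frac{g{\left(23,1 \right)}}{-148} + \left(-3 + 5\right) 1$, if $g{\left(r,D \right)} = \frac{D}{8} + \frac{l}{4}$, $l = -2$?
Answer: $\frac{2371}{1184} \approx 2.0025$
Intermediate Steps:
$g{\left(r,D \right)} = - \frac{1}{2} + \frac{D}{8}$ ($g{\left(r,D \right)} = \frac{D}{8} - \frac{2}{4} = D \frac{1}{8} - \frac{1}{2} = \frac{D}{8} - \frac{1}{2} = - \frac{1}{2} + \frac{D}{8}$)
$\frac{g{\left(23,1 \right)}}{-148} + \left(-3 + 5\right) 1 = \frac{- \frac{1}{2} + \frac{1}{8} \cdot 1}{-148} + \left(-3 + 5\right) 1 = \left(- \frac{1}{2} + \frac{1}{8}\right) \left(- \frac{1}{148}\right) + 2 \cdot 1 = \left(- \frac{3}{8}\right) \left(- \frac{1}{148}\right) + 2 = \frac{3}{1184} + 2 = \frac{2371}{1184}$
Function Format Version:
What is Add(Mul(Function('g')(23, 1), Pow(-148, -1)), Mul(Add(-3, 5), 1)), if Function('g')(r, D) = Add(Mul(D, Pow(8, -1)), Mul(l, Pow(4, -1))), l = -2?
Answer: Rational(2371, 1184) ≈ 2.0025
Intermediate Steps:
Function('g')(r, D) = Add(Rational(-1, 2), Mul(Rational(1, 8), D)) (Function('g')(r, D) = Add(Mul(D, Pow(8, -1)), Mul(-2, Pow(4, -1))) = Add(Mul(D, Rational(1, 8)), Mul(-2, Rational(1, 4))) = Add(Mul(Rational(1, 8), D), Rational(-1, 2)) = Add(Rational(-1, 2), Mul(Rational(1, 8), D)))
Add(Mul(Function('g')(23, 1), Pow(-148, -1)), Mul(Add(-3, 5), 1)) = Add(Mul(Add(Rational(-1, 2), Mul(Rational(1, 8), 1)), Pow(-148, -1)), Mul(Add(-3, 5), 1)) = Add(Mul(Add(Rational(-1, 2), Rational(1, 8)), Rational(-1, 148)), Mul(2, 1)) = Add(Mul(Rational(-3, 8), Rational(-1, 148)), 2) = Add(Rational(3, 1184), 2) = Rational(2371, 1184)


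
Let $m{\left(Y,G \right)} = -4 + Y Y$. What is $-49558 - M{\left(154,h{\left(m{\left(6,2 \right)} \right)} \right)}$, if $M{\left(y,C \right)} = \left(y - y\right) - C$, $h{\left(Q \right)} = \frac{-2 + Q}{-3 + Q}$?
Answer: $- \frac{1437152}{29} \approx -49557.0$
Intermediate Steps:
$m{\left(Y,G \right)} = -4 + Y^{2}$
$h{\left(Q \right)} = \frac{-2 + Q}{-3 + Q}$
$M{\left(y,C \right)} = - C$ ($M{\left(y,C \right)} = 0 - C = - C$)
$-49558 - M{\left(154,h{\left(m{\left(6,2 \right)} \right)} \right)} = -49558 - - \frac{-2 - \left(4 - 6^{2}\right)}{-3 - \left(4 - 6^{2}\right)} = -49558 - - \frac{-2 + \left(-4 + 36\right)}{-3 + \left(-4 + 36\right)} = -49558 - - \frac{-2 + 32}{-3 + 32} = -49558 - - \frac{30}{29} = -49558 + \frac{30}{29} = - \frac{1437152}{29}$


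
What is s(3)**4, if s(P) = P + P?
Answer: 1296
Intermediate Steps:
s(P) = 2*P
s(3)**4 = (2*3)**4 = 6**4 = 1296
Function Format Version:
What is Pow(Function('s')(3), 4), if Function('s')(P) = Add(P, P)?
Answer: 1296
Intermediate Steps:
Function('s')(P) = Mul(2, P)
Pow(Function('s')(3), 4) = Pow(Mul(2, 3), 4) = Pow(6, 4) = 1296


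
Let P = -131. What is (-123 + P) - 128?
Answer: -382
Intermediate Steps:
(-123 + P) - 128 = (-123 - 131) - 128 = -254 - 128 = -382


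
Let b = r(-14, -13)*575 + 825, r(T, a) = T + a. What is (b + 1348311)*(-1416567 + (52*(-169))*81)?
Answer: -2838450984345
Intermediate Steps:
b = -14700 (b = (-14 - 13)*575 + 825 = -27*575 + 825 = -15525 + 825 = -14700)
(b + 1348311)*(-1416567 + (52*(-169))*81) = (-14700 + 1348311)*(-1416567 + (52*(-169))*81) = 1333611*(-1416567 - 8788*81) = 1333611*(-1416567 - 711828) = 1333611*(-2128395) = -2838450984345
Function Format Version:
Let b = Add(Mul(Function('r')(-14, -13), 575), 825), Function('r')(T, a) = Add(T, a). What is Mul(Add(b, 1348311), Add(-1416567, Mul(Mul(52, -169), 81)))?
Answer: -2838450984345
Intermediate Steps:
b = -14700 (b = Add(Mul(Add(-14, -13), 575), 825) = Add(Mul(-27, 575), 825) = Add(-15525, 825) = -14700)
Mul(Add(b, 1348311), Add(-1416567, Mul(Mul(52, -169), 81))) = Mul(Add(-14700, 1348311), Add(-1416567, Mul(Mul(52, -169), 81))) = Mul(1333611, Add(-1416567, Mul(-8788, 81))) = Mul(1333611, Add(-1416567, -711828)) = Mul(1333611, -2128395) = -2838450984345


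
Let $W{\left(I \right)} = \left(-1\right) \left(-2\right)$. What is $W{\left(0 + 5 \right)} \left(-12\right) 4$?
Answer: $-96$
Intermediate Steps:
$W{\left(I \right)} = 2$
$W{\left(0 + 5 \right)} \left(-12\right) 4 = 2 \left(-12\right) 4 = \left(-24\right) 4 = -96$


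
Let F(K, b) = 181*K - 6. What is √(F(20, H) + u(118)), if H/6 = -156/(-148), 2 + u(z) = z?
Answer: √3730 ≈ 61.074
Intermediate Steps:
u(z) = -2 + z
H = 234/37 (H = 6*(-156/(-148)) = 6*(-156*(-1/148)) = 6*(39/37) = 234/37 ≈ 6.3243)
F(K, b) = -6 + 181*K
√(F(20, H) + u(118)) = √((-6 + 181*20) + (-2 + 118)) = √((-6 + 3620) + 116) = √(3614 + 116) = √3730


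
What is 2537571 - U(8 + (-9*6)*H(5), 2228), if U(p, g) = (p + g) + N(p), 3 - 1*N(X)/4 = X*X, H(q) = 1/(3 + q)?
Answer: 2535336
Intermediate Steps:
N(X) = 12 - 4*X**2 (N(X) = 12 - 4*X*X = 12 - 4*X**2)
U(p, g) = 12 + g + p - 4*p**2 (U(p, g) = (p + g) + (12 - 4*p**2) = (g + p) + (12 - 4*p**2) = 12 + g + p - 4*p**2)
2537571 - U(8 + (-9*6)*H(5), 2228) = 2537571 - (12 + 2228 + (8 + (-9*6)/(3 + 5)) - 4*(8 + (-9*6)/(3 + 5))**2) = 2537571 - (12 + 2228 + (8 - 54/8) - 4*(8 - 54/8)**2) = 2537571 - (12 + 2228 + (8 - 54*1/8) - 4*(8 - 54*1/8)**2) = 2537571 - (12 + 2228 + (8 - 27/4) - 4*(8 - 27/4)**2) = 2537571 - (12 + 2228 + 5/4 - 4*(5/4)**2) = 2537571 - (12 + 2228 + 5/4 - 4*25/16) = 2537571 - (12 + 2228 + 5/4 - 25/4) = 2537571 - 1*2235 = 2537571 - 2235 = 2535336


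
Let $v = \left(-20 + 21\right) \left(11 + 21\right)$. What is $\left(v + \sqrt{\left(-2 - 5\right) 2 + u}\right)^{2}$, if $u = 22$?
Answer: $1032 + 128 \sqrt{2} \approx 1213.0$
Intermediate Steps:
$v = 32$ ($v = 1 \cdot 32 = 32$)
$\left(v + \sqrt{\left(-2 - 5\right) 2 + u}\right)^{2} = \left(32 + \sqrt{\left(-2 - 5\right) 2 + 22}\right)^{2} = \left(32 + \sqrt{\left(-7\right) 2 + 22}\right)^{2} = \left(32 + \sqrt{-14 + 22}\right)^{2} = \left(32 + \sqrt{8}\right)^{2} = \left(32 + 2 \sqrt{2}\right)^{2}$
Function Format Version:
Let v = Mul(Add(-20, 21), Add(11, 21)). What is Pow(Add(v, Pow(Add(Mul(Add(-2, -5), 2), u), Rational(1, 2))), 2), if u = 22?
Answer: Add(1032, Mul(128, Pow(2, Rational(1, 2)))) ≈ 1213.0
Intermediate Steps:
v = 32 (v = Mul(1, 32) = 32)
Pow(Add(v, Pow(Add(Mul(Add(-2, -5), 2), u), Rational(1, 2))), 2) = Pow(Add(32, Pow(Add(Mul(Add(-2, -5), 2), 22), Rational(1, 2))), 2) = Pow(Add(32, Pow(Add(Mul(-7, 2), 22), Rational(1, 2))), 2) = Pow(Add(32, Pow(Add(-14, 22), Rational(1, 2))), 2) = Pow(Add(32, Pow(8, Rational(1, 2))), 2) = Pow(Add(32, Mul(2, Pow(2, Rational(1, 2)))), 2)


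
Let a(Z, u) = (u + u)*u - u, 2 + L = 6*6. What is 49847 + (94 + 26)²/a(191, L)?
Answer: 56782933/1139 ≈ 49853.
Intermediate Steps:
L = 34 (L = -2 + 6*6 = -2 + 36 = 34)
a(Z, u) = -u + 2*u² (a(Z, u) = (2*u)*u - u = 2*u² - u = -u + 2*u²)
49847 + (94 + 26)²/a(191, L) = 49847 + (94 + 26)²/((34*(-1 + 2*34))) = 49847 + 120²/((34*(-1 + 68))) = 49847 + 14400/((34*67)) = 49847 + 14400/2278 = 49847 + 14400*(1/2278) = 49847 + 7200/1139 = 56782933/1139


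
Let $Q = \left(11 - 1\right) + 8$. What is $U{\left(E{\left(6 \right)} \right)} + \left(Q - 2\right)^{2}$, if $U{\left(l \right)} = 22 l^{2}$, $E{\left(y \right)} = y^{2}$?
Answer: $28768$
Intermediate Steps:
$Q = 18$ ($Q = 10 + 8 = 18$)
$U{\left(E{\left(6 \right)} \right)} + \left(Q - 2\right)^{2} = 22 \left(6^{2}\right)^{2} + \left(18 - 2\right)^{2} = 22 \cdot 36^{2} + 16^{2} = 22 \cdot 1296 + 256 = 28512 + 256 = 28768$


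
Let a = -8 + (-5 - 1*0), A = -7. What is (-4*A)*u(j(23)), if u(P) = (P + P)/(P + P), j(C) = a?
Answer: 28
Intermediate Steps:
a = -13 (a = -8 + (-5 + 0) = -8 - 5 = -13)
j(C) = -13
u(P) = 1 (u(P) = (2*P)/((2*P)) = (2*P)*(1/(2*P)) = 1)
(-4*A)*u(j(23)) = -4*(-7)*1 = 28*1 = 28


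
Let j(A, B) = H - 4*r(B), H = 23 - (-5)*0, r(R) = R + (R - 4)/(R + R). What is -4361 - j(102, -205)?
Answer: -1066402/205 ≈ -5202.0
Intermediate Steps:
r(R) = R + (-4 + R)/(2*R) (r(R) = R + (-4 + R)/((2*R)) = R + (-4 + R)*(1/(2*R)) = R + (-4 + R)/(2*R))
H = 23 (H = 23 - 1*0 = 23 + 0 = 23)
j(A, B) = 21 - 4*B + 8/B (j(A, B) = 23 - 4*(1/2 + B - 2/B) = 23 + (-2 - 4*B + 8/B) = 21 - 4*B + 8/B)
-4361 - j(102, -205) = -4361 - (21 - 4*(-205) + 8/(-205)) = -4361 - (21 + 820 + 8*(-1/205)) = -4361 - (21 + 820 - 8/205) = -4361 - 1*172397/205 = -4361 - 172397/205 = -1066402/205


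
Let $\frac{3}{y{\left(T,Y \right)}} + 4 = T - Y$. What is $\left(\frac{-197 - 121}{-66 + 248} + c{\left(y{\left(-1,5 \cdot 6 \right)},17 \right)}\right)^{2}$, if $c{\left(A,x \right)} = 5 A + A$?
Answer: $\frac{21609}{4225} \approx 5.1146$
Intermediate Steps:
$y{\left(T,Y \right)} = \frac{3}{-4 + T - Y}$ ($y{\left(T,Y \right)} = \frac{3}{-4 + \left(T - Y\right)} = \frac{3}{-4 + T - Y}$)
$c{\left(A,x \right)} = 6 A$
$\left(\frac{-197 - 121}{-66 + 248} + c{\left(y{\left(-1,5 \cdot 6 \right)},17 \right)}\right)^{2} = \left(\frac{-197 - 121}{-66 + 248} + 6 \frac{3}{-4 - 1 - 5 \cdot 6}\right)^{2} = \left(- \frac{318}{182} + 6 \frac{3}{-4 - 1 - 30}\right)^{2} = \left(\left(-318\right) \frac{1}{182} + 6 \frac{3}{-4 - 1 - 30}\right)^{2} = \left(- \frac{159}{91} + 6 \frac{3}{-35}\right)^{2} = \left(- \frac{159}{91} + 6 \cdot 3 \left(- \frac{1}{35}\right)\right)^{2} = \left(- \frac{159}{91} + 6 \left(- \frac{3}{35}\right)\right)^{2} = \left(- \frac{159}{91} - \frac{18}{35}\right)^{2} = \left(- \frac{147}{65}\right)^{2} = \frac{21609}{4225}$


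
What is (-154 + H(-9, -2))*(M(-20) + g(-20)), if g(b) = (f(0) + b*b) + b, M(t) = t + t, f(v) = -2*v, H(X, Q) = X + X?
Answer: -58480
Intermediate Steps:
H(X, Q) = 2*X
M(t) = 2*t
g(b) = b + b**2 (g(b) = (-2*0 + b*b) + b = (0 + b**2) + b = b**2 + b = b + b**2)
(-154 + H(-9, -2))*(M(-20) + g(-20)) = (-154 + 2*(-9))*(2*(-20) - 20*(1 - 20)) = (-154 - 18)*(-40 - 20*(-19)) = -172*(-40 + 380) = -172*340 = -58480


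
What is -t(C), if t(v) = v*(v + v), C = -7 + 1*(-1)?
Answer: -128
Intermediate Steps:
C = -8 (C = -7 - 1 = -8)
t(v) = 2*v² (t(v) = v*(2*v) = 2*v²)
-t(C) = -2*(-8)² = -2*64 = -1*128 = -128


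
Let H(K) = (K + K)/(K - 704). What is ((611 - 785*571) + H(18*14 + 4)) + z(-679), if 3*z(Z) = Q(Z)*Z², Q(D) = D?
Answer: -2200728001/21 ≈ -1.0480e+8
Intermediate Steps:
z(Z) = Z³/3 (z(Z) = (Z*Z²)/3 = Z³/3)
H(K) = 2*K/(-704 + K) (H(K) = (2*K)/(-704 + K) = 2*K/(-704 + K))
((611 - 785*571) + H(18*14 + 4)) + z(-679) = ((611 - 785*571) + 2*(18*14 + 4)/(-704 + (18*14 + 4))) + (⅓)*(-679)³ = ((611 - 448235) + 2*(252 + 4)/(-704 + (252 + 4))) + (⅓)*(-313046839) = (-447624 + 2*256/(-704 + 256)) - 313046839/3 = (-447624 + 2*256/(-448)) - 313046839/3 = (-447624 + 2*256*(-1/448)) - 313046839/3 = (-447624 - 8/7) - 313046839/3 = -3133376/7 - 313046839/3 = -2200728001/21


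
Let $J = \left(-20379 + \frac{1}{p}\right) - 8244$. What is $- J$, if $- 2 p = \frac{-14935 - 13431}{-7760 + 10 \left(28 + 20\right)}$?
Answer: $\frac{31228253}{1091} \approx 28624.0$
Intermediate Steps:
$p = - \frac{1091}{560}$ ($p = - \frac{\left(-14935 - 13431\right) \frac{1}{-7760 + 10 \left(28 + 20\right)}}{2} = - \frac{\left(-28366\right) \frac{1}{-7760 + 10 \cdot 48}}{2} = - \frac{\left(-28366\right) \frac{1}{-7760 + 480}}{2} = - \frac{\left(-28366\right) \frac{1}{-7280}}{2} = - \frac{\left(-28366\right) \left(- \frac{1}{7280}\right)}{2} = \left(- \frac{1}{2}\right) \frac{1091}{280} = - \frac{1091}{560} \approx -1.9482$)
$J = - \frac{31228253}{1091}$ ($J = \left(-20379 + \frac{1}{- \frac{1091}{560}}\right) - 8244 = \left(-20379 - \frac{560}{1091}\right) - 8244 = - \frac{22234049}{1091} - 8244 = - \frac{31228253}{1091} \approx -28624.0$)
$- J = \left(-1\right) \left(- \frac{31228253}{1091}\right) = \frac{31228253}{1091}$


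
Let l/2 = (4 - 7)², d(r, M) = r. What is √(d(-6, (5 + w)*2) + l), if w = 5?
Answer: 2*√3 ≈ 3.4641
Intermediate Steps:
l = 18 (l = 2*(4 - 7)² = 2*(-3)² = 2*9 = 18)
√(d(-6, (5 + w)*2) + l) = √(-6 + 18) = √12 = 2*√3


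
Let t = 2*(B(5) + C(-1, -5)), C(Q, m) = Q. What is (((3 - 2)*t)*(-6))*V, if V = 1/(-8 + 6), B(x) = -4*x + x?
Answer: -96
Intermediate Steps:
B(x) = -3*x
t = -32 (t = 2*(-3*5 - 1) = 2*(-15 - 1) = 2*(-16) = -32)
V = -½ (V = 1/(-2) = -½ ≈ -0.50000)
(((3 - 2)*t)*(-6))*V = (((3 - 2)*(-32))*(-6))*(-½) = ((1*(-32))*(-6))*(-½) = -32*(-6)*(-½) = 192*(-½) = -96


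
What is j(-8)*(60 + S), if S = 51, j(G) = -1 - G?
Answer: 777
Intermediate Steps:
j(-8)*(60 + S) = (-1 - 1*(-8))*(60 + 51) = (-1 + 8)*111 = 7*111 = 777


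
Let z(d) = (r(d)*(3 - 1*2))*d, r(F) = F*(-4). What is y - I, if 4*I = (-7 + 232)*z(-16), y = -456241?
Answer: -398641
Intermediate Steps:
r(F) = -4*F
z(d) = -4*d**2 (z(d) = ((-4*d)*(3 - 1*2))*d = ((-4*d)*(3 - 2))*d = (-4*d*1)*d = (-4*d)*d = -4*d**2)
I = -57600 (I = ((-7 + 232)*(-4*(-16)**2))/4 = (225*(-4*256))/4 = (225*(-1024))/4 = (1/4)*(-230400) = -57600)
y - I = -456241 - 1*(-57600) = -456241 + 57600 = -398641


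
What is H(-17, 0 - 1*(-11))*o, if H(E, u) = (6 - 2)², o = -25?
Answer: -400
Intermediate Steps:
H(E, u) = 16 (H(E, u) = 4² = 16)
H(-17, 0 - 1*(-11))*o = 16*(-25) = -400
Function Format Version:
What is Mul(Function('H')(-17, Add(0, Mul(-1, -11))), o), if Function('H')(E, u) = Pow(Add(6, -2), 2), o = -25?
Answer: -400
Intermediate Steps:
Function('H')(E, u) = 16 (Function('H')(E, u) = Pow(4, 2) = 16)
Mul(Function('H')(-17, Add(0, Mul(-1, -11))), o) = Mul(16, -25) = -400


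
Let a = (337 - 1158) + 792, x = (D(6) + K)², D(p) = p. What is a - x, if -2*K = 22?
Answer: -54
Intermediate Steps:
K = -11 (K = -½*22 = -11)
x = 25 (x = (6 - 11)² = (-5)² = 25)
a = -29 (a = -821 + 792 = -29)
a - x = -29 - 1*25 = -29 - 25 = -54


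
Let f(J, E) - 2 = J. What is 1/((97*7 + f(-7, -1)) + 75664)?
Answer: 1/76338 ≈ 1.3100e-5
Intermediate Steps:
f(J, E) = 2 + J
1/((97*7 + f(-7, -1)) + 75664) = 1/((97*7 + (2 - 7)) + 75664) = 1/((679 - 5) + 75664) = 1/(674 + 75664) = 1/76338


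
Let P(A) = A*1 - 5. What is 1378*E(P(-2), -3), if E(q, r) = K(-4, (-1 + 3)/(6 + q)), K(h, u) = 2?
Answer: 2756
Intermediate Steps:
P(A) = -5 + A (P(A) = A - 5 = -5 + A)
E(q, r) = 2
1378*E(P(-2), -3) = 1378*2 = 2756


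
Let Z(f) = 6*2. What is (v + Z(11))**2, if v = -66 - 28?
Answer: 6724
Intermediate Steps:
v = -94
Z(f) = 12
(v + Z(11))**2 = (-94 + 12)**2 = (-82)**2 = 6724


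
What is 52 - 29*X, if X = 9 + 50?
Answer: -1659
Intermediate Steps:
X = 59
52 - 29*X = 52 - 29*59 = 52 - 1711 = -1659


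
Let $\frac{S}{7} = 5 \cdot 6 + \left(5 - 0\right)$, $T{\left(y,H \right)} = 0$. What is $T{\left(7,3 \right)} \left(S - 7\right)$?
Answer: $0$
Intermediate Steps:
$S = 245$ ($S = 7 \left(5 \cdot 6 + \left(5 - 0\right)\right) = 7 \left(30 + \left(5 + 0\right)\right) = 7 \left(30 + 5\right) = 7 \cdot 35 = 245$)
$T{\left(7,3 \right)} \left(S - 7\right) = 0 \left(245 - 7\right) = 0 \cdot 238 = 0$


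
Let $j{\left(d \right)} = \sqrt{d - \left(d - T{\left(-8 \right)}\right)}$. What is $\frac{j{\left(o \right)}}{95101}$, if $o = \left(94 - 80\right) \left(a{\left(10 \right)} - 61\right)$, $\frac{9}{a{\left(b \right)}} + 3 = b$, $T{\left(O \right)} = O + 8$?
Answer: $0$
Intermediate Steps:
$T{\left(O \right)} = 8 + O$
$a{\left(b \right)} = \frac{9}{-3 + b}$
$o = -836$ ($o = \left(94 - 80\right) \left(\frac{9}{-3 + 10} - 61\right) = 14 \left(\frac{9}{7} - 61\right) = 14 \left(- \frac{418}{7}\right) = -836$)
$j{\left(d \right)} = 0$ ($j{\left(d \right)} = \sqrt{d + \left(\left(8 - 8\right) - d\right)} = \sqrt{d + \left(0 - d\right)} = \sqrt{d - d} = \sqrt{0} = 0$)
$\frac{j{\left(o \right)}}{95101} = \frac{0}{95101} = 0 \cdot \frac{1}{95101} = 0$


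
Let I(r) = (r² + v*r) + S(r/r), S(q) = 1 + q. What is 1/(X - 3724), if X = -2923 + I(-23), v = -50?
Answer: -1/4966 ≈ -0.00020137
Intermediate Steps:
I(r) = 2 + r² - 50*r (I(r) = (r² - 50*r) + (1 + r/r) = (r² - 50*r) + (1 + 1) = (r² - 50*r) + 2 = 2 + r² - 50*r)
X = -1242 (X = -2923 + (2 + (-23)² - 50*(-23)) = -2923 + (2 + 529 + 1150) = -2923 + 1681 = -1242)
1/(X - 3724) = 1/(-1242 - 3724) = 1/(-4966) = -1/4966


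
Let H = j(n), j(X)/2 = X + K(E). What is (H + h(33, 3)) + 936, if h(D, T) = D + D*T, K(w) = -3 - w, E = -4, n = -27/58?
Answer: 31003/29 ≈ 1069.1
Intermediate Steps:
n = -27/58 (n = -27*1/58 = -27/58 ≈ -0.46552)
j(X) = 2 + 2*X (j(X) = 2*(X + (-3 - 1*(-4))) = 2*(X + (-3 + 4)) = 2*(X + 1) = 2*(1 + X) = 2 + 2*X)
H = 31/29 (H = 2 + 2*(-27/58) = 2 - 27/29 = 31/29 ≈ 1.0690)
(H + h(33, 3)) + 936 = (31/29 + 33*(1 + 3)) + 936 = (31/29 + 33*4) + 936 = (31/29 + 132) + 936 = 3859/29 + 936 = 31003/29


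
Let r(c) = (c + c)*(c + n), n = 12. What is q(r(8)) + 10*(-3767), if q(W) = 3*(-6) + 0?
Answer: -37688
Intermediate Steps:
r(c) = 2*c*(12 + c) (r(c) = (c + c)*(c + 12) = (2*c)*(12 + c) = 2*c*(12 + c))
q(W) = -18 (q(W) = -18 + 0 = -18)
q(r(8)) + 10*(-3767) = -18 + 10*(-3767) = -18 - 37670 = -37688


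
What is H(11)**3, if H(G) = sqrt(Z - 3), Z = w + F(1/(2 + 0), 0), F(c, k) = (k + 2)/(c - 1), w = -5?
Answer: -24*I*sqrt(3) ≈ -41.569*I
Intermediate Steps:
F(c, k) = (2 + k)/(-1 + c)
Z = -9 (Z = -5 + (2 + 0)/(-1 + 1/(2 + 0)) = -5 + 2/(-1 + 1/2) = -5 + 2/(-1/2) = -5 - 2*2 = -5 - 4 = -9)
H(G) = 2*I*sqrt(3) (H(G) = sqrt(-9 - 3) = sqrt(-12) = 2*I*sqrt(3))
H(11)**3 = (2*I*sqrt(3))**3 = -24*I*sqrt(3)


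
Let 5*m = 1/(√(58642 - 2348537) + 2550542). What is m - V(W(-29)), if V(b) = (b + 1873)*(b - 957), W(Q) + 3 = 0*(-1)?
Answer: 58391274650125734542/32526333918295 - I*√2289895/32526333918295 ≈ 1.7952e+6 - 4.6524e-11*I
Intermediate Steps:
W(Q) = -3 (W(Q) = -3 + 0*(-1) = -3 + 0 = -3)
V(b) = (-957 + b)*(1873 + b) (V(b) = (1873 + b)*(-957 + b) = (-957 + b)*(1873 + b))
m = 1/(5*(2550542 + I*√2289895)) (m = 1/(5*(√(58642 - 2348537) + 2550542)) = 1/(5*(√(-2289895) + 2550542)) = 1/(5*(I*√2289895 + 2550542)) = 1/(5*(2550542 + I*√2289895)) ≈ 7.8415e-8 - 4.6524e-11*I)
m - V(W(-29)) = (2550542/32526333918295 - I*√2289895/32526333918295) - (-1792461 + (-3)² + 916*(-3)) = (2550542/32526333918295 - I*√2289895/32526333918295) - (-1792461 + 9 - 2748) = (2550542/32526333918295 - I*√2289895/32526333918295) - 1*(-1795200) = (2550542/32526333918295 - I*√2289895/32526333918295) + 1795200 = 58391274650125734542/32526333918295 - I*√2289895/32526333918295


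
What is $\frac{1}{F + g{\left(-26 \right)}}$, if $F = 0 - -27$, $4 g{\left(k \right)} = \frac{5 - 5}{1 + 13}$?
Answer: $\frac{1}{27} \approx 0.037037$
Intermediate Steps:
$g{\left(k \right)} = 0$ ($g{\left(k \right)} = \frac{\left(5 - 5\right) \frac{1}{1 + 13}}{4} = \frac{0 \cdot \frac{1}{14}}{4} = \frac{1}{4} \cdot 0 = 0$)
$F = 27$ ($F = 0 + 27 = 27$)
$\frac{1}{F + g{\left(-26 \right)}} = \frac{1}{27 + 0} = \frac{1}{27}$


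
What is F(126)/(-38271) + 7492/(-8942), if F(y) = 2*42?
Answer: -47912910/57036547 ≈ -0.84004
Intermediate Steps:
F(y) = 84
F(126)/(-38271) + 7492/(-8942) = 84/(-38271) + 7492/(-8942) = 84*(-1/38271) + 7492*(-1/8942) = -28/12757 - 3746/4471 = -47912910/57036547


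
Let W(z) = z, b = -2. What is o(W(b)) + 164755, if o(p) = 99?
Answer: 164854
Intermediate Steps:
o(W(b)) + 164755 = 99 + 164755 = 164854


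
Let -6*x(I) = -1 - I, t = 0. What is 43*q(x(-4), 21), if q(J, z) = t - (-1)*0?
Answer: 0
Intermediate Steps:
x(I) = ⅙ + I/6 (x(I) = -(-1 - I)/6 = ⅙ + I/6)
q(J, z) = 0 (q(J, z) = 0 - (-1)*0 = 0 - 1*0 = 0 + 0 = 0)
43*q(x(-4), 21) = 43*0 = 0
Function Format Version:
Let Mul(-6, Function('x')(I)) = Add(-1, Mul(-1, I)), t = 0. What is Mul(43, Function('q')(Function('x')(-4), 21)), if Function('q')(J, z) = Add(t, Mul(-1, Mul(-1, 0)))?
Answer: 0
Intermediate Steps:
Function('x')(I) = Add(Rational(1, 6), Mul(Rational(1, 6), I)) (Function('x')(I) = Mul(Rational(-1, 6), Add(-1, Mul(-1, I))) = Add(Rational(1, 6), Mul(Rational(1, 6), I)))
Function('q')(J, z) = 0 (Function('q')(J, z) = Add(0, Mul(-1, Mul(-1, 0))) = Add(0, Mul(-1, 0)) = Add(0, 0) = 0)
Mul(43, Function('q')(Function('x')(-4), 21)) = Mul(43, 0) = 0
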